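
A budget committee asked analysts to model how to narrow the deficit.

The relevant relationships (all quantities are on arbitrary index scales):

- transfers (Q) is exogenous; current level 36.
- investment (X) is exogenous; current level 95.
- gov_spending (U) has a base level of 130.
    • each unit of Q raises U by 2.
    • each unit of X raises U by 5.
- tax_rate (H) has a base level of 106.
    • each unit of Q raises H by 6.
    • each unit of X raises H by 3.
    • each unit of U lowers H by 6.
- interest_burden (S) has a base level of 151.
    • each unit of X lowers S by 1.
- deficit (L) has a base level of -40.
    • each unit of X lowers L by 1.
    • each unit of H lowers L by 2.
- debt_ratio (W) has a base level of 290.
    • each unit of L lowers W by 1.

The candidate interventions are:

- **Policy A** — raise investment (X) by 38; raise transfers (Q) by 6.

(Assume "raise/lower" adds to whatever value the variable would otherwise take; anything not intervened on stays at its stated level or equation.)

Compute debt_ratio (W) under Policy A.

Policy A (X + 38, Q + 6):
  Q = 36 + 6 = 42
  X = 95 + 38 = 133
  U = 130 + 2·42 + 5·133 = 879
  H = 106 + 6·42 + 3·133 − 6·879 = -4517
  L = -40 − 133 − 2·(-4517) = 8861
  W = 290 − 8861 = -8571

-8571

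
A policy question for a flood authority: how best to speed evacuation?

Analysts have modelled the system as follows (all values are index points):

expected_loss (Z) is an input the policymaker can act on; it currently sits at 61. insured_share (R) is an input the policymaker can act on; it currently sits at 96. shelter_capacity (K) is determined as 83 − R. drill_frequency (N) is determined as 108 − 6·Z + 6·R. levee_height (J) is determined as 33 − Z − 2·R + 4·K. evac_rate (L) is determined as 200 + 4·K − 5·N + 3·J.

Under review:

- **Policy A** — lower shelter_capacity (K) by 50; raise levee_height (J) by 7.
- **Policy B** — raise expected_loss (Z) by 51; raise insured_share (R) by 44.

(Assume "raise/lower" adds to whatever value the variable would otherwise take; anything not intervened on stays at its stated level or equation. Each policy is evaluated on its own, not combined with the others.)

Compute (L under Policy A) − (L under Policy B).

132

Policy A (K − 50, J + 7):
  Z = 61
  R = 96
  K = 83 − 96 (−50 from intervention) = -63
  N = 108 − 6·61 + 6·96 = 318
  J = 33 − 61 − 2·96 + 4·(-63) (+7 from intervention) = -465
  L = 200 + 4·(-63) − 5·318 + 3·(-465) = -3037
Policy B (Z + 51, R + 44):
  Z = 61 + 51 = 112
  R = 96 + 44 = 140
  K = 83 − 140 = -57
  N = 108 − 6·112 + 6·140 = 276
  J = 33 − 112 − 2·140 + 4·(-57) = -587
  L = 200 + 4·(-57) − 5·276 + 3·(-587) = -3169
L: -3037 − (-3169) = 132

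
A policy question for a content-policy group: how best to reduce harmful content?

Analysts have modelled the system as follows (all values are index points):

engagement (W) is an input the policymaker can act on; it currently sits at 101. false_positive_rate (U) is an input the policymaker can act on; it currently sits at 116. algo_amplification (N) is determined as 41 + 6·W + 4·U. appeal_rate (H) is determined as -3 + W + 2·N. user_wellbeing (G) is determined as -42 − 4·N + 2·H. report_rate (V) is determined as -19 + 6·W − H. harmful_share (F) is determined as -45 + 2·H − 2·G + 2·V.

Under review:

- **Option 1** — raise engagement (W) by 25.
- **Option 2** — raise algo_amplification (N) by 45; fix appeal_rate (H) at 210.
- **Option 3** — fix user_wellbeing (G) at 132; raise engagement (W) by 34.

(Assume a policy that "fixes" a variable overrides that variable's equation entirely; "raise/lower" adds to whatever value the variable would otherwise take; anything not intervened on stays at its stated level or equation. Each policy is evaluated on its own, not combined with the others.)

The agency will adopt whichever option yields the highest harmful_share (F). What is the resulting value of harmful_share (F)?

9621

Option 1 (W + 25):
  W = 101 + 25 = 126
  U = 116
  N = 41 + 6·126 + 4·116 = 1261
  H = -3 + 126 + 2·1261 = 2645
  G = -42 − 4·1261 + 2·2645 = 204
  V = -19 + 6·126 − 2645 = -1908
  F = -45 + 2·2645 − 2·204 + 2·(-1908) = 1021
Option 2 (N + 45, H := 210):
  W = 101
  U = 116
  N = 41 + 6·101 + 4·116 (+45 from intervention) = 1156
  H = 210
  G = -42 − 4·1156 + 2·210 = -4246
  V = -19 + 6·101 − 210 = 377
  F = -45 + 2·210 − 2·(-4246) + 2·377 = 9621
Option 3 (G := 132, W + 34):
  W = 101 + 34 = 135
  U = 116
  N = 41 + 6·135 + 4·116 = 1315
  H = -3 + 135 + 2·1315 = 2762
  G = 132
  V = -19 + 6·135 − 2762 = -1971
  F = -45 + 2·2762 − 2·132 + 2·(-1971) = 1273
Comparing — Option 1: F=1021, Option 2: F=9621, Option 3: F=1273. Highest is 9621 (Option 2).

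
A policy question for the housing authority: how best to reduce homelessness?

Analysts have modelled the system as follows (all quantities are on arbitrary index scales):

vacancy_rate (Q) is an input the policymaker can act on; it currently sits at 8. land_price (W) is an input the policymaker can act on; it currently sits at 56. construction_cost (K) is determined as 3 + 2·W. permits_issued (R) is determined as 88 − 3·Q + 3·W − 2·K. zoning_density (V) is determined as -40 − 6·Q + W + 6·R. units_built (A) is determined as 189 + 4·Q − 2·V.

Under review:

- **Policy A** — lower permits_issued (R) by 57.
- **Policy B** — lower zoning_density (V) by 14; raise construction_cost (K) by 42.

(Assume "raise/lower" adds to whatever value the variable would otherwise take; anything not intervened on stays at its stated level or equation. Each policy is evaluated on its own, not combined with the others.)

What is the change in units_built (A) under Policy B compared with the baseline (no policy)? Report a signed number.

1036

Baseline:
  Q = 8
  W = 56
  K = 3 + 2·56 = 115
  R = 88 − 3·8 + 3·56 − 2·115 = 2
  V = -40 − 6·8 + 56 + 6·2 = -20
  A = 189 + 4·8 − 2·(-20) = 261
Policy B (V − 14, K + 42):
  Q = 8
  W = 56
  K = 3 + 2·56 (+42 from intervention) = 157
  R = 88 − 3·8 + 3·56 − 2·157 = -82
  V = -40 − 6·8 + 56 + 6·(-82) (−14 from intervention) = -538
  A = 189 + 4·8 − 2·(-538) = 1297
Change in A: 1297 − 261 = 1036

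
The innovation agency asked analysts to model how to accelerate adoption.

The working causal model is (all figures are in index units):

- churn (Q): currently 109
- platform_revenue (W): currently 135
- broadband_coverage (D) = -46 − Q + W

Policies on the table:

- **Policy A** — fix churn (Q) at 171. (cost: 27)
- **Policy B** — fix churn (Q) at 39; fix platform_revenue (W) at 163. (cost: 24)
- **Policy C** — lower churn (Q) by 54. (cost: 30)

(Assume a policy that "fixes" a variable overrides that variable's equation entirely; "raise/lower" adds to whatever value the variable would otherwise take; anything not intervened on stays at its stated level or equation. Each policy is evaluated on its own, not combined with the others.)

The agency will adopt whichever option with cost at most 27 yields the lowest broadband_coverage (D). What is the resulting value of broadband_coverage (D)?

-82

Policy A (Q := 171):
  Q = 171
  W = 135
  D = -46 − 171 + 135 = -82
Policy B (Q := 39, W := 163):
  Q = 39
  W = 163
  D = -46 − 39 + 163 = 78
Comparing — Policy A: D=-82, Policy B: D=78. Lowest is -82 (Policy A).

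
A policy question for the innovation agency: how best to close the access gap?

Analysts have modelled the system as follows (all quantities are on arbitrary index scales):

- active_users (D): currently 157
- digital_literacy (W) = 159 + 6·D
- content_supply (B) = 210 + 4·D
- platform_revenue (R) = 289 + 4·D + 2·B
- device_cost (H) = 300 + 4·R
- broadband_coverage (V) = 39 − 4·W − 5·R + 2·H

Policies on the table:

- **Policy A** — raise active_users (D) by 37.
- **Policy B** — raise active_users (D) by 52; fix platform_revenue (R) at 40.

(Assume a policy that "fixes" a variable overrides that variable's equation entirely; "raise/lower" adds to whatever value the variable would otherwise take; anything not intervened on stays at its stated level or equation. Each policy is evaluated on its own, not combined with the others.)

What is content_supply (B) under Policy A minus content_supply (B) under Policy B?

-60

Policy A (D + 37):
  D = 157 + 37 = 194
  B = 210 + 4·194 = 986
Policy B (D + 52, R := 40):
  D = 157 + 52 = 209
  B = 210 + 4·209 = 1046
B: 986 − 1046 = -60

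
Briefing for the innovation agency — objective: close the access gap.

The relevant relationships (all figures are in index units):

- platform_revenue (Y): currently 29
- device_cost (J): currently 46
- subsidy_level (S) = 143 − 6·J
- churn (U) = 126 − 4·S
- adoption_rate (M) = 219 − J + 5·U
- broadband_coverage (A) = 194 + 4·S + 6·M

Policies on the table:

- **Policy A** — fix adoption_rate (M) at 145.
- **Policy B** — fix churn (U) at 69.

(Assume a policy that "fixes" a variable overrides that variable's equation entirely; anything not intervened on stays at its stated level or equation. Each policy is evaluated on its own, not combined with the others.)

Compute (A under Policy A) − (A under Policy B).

Policy A (M := 145):
  J = 46
  S = 143 − 6·46 = -133
  U = 126 − 4·(-133) = 658
  M = 145
  A = 194 + 4·(-133) + 6·145 = 532
Policy B (U := 69):
  J = 46
  S = 143 − 6·46 = -133
  U = 69
  M = 219 − 46 + 5·69 = 518
  A = 194 + 4·(-133) + 6·518 = 2770
A: 532 − 2770 = -2238

-2238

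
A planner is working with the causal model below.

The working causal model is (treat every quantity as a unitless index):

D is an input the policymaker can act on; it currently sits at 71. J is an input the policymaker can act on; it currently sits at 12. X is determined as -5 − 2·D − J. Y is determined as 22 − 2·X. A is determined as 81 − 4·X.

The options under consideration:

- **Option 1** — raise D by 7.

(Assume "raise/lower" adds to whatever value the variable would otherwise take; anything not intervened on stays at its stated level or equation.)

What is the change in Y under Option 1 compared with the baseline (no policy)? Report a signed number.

Baseline:
  D = 71
  J = 12
  X = -5 − 2·71 − 12 = -159
  Y = 22 − 2·(-159) = 340
Option 1 (D + 7):
  D = 71 + 7 = 78
  J = 12
  X = -5 − 2·78 − 12 = -173
  Y = 22 − 2·(-173) = 368
Change in Y: 368 − 340 = 28

28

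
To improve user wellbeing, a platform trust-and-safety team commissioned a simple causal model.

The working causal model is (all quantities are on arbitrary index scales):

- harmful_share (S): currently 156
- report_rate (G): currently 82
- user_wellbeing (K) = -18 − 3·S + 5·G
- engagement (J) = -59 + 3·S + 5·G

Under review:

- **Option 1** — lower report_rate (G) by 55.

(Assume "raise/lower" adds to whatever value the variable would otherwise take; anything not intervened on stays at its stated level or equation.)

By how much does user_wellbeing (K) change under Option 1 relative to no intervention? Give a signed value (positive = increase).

-275

Baseline:
  S = 156
  G = 82
  K = -18 − 3·156 + 5·82 = -76
Option 1 (G − 55):
  S = 156
  G = 82 − 55 = 27
  K = -18 − 3·156 + 5·27 = -351
Change in K: -351 − (-76) = -275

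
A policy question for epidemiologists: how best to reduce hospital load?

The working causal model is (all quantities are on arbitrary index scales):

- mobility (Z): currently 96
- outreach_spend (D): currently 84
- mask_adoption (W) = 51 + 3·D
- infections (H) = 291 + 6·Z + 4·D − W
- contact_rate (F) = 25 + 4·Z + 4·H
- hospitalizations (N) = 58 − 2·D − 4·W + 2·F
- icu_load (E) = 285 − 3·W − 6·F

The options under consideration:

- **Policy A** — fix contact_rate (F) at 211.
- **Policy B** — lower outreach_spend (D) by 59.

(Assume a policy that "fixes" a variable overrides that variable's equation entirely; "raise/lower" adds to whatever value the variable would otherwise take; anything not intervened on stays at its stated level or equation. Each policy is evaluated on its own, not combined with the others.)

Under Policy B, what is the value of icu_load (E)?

Policy B (D − 59):
  Z = 96
  D = 84 − 59 = 25
  W = 51 + 3·25 = 126
  H = 291 + 6·96 + 4·25 − 126 = 841
  F = 25 + 4·96 + 4·841 = 3773
  E = 285 − 3·126 − 6·3773 = -22731

-22731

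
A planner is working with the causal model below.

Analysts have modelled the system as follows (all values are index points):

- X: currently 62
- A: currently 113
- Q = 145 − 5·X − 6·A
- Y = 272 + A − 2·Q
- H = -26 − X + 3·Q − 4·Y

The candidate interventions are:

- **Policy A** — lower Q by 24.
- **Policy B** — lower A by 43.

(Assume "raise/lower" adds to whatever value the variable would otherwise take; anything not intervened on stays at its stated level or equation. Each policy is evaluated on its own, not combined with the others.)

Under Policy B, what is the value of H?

Policy B (A − 43):
  X = 62
  A = 113 − 43 = 70
  Q = 145 − 5·62 − 6·70 = -585
  Y = 272 + 70 − 2·(-585) = 1512
  H = -26 − 62 + 3·(-585) − 4·1512 = -7891

-7891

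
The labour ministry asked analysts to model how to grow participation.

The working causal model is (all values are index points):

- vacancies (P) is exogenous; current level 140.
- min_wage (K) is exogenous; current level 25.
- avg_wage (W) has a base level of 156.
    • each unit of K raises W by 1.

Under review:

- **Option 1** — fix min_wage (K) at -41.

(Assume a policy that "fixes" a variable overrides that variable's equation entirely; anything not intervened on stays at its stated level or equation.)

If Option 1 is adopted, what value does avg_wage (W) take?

115

Option 1 (K := -41):
  K = -41
  W = 156 + (-41) = 115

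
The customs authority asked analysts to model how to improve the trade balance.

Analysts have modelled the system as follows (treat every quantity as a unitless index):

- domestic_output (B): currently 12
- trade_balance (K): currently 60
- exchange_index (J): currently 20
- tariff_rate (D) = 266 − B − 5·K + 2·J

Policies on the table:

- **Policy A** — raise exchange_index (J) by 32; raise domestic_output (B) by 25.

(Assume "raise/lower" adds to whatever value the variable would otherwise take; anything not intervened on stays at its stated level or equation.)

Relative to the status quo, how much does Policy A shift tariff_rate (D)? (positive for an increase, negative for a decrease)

39

Baseline:
  B = 12
  K = 60
  J = 20
  D = 266 − 12 − 5·60 + 2·20 = -6
Policy A (J + 32, B + 25):
  B = 12 + 25 = 37
  K = 60
  J = 20 + 32 = 52
  D = 266 − 37 − 5·60 + 2·52 = 33
Change in D: 33 − (-6) = 39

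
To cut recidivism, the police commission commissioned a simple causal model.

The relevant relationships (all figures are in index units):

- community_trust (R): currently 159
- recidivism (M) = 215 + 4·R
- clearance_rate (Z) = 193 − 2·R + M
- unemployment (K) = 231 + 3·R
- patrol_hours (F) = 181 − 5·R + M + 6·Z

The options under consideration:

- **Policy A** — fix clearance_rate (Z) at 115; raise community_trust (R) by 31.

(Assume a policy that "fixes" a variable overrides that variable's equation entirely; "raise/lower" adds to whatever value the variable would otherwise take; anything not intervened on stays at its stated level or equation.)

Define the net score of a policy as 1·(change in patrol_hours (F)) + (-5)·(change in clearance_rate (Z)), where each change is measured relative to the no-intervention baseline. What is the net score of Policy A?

Baseline:
  R = 159
  M = 215 + 4·159 = 851
  Z = 193 − 2·159 + 851 = 726
  F = 181 − 5·159 + 851 + 6·726 = 4593
Policy A (Z := 115, R + 31):
  R = 159 + 31 = 190
  M = 215 + 4·190 = 975
  Z = 115
  F = 181 − 5·190 + 975 + 6·115 = 896
ΔF = 896 − 4593 = -3697; ΔZ = 115 − 726 = -611
Score = 1·(-3697) + (-5)·(-611) = -642

-642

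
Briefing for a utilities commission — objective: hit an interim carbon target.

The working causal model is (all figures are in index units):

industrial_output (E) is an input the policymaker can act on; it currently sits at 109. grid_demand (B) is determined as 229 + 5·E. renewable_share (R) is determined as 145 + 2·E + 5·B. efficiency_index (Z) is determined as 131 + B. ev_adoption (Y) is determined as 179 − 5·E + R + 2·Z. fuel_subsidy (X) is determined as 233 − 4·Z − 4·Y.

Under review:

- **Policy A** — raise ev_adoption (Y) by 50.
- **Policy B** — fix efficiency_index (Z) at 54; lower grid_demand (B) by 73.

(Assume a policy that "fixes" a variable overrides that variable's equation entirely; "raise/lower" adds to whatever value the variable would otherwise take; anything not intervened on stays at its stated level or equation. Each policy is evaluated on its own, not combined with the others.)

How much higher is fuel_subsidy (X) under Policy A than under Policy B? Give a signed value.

Policy A (Y + 50):
  E = 109
  B = 229 + 5·109 = 774
  R = 145 + 2·109 + 5·774 = 4233
  Z = 131 + 774 = 905
  Y = 179 − 5·109 + 4233 + 2·905 (+50 from intervention) = 5727
  X = 233 − 4·905 − 4·5727 = -26295
Policy B (Z := 54, B − 73):
  E = 109
  B = 229 + 5·109 (−73 from intervention) = 701
  R = 145 + 2·109 + 5·701 = 3868
  Z = 54
  Y = 179 − 5·109 + 3868 + 2·54 = 3610
  X = 233 − 4·54 − 4·3610 = -14423
X: -26295 − (-14423) = -11872

-11872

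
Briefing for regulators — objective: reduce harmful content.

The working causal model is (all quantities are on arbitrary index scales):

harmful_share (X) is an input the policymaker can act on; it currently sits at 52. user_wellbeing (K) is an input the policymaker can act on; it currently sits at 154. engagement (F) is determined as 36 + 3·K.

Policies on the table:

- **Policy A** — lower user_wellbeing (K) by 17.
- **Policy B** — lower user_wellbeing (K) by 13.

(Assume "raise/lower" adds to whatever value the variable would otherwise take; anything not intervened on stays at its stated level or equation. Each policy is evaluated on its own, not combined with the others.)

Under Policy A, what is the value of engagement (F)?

Policy A (K − 17):
  K = 154 − 17 = 137
  F = 36 + 3·137 = 447

447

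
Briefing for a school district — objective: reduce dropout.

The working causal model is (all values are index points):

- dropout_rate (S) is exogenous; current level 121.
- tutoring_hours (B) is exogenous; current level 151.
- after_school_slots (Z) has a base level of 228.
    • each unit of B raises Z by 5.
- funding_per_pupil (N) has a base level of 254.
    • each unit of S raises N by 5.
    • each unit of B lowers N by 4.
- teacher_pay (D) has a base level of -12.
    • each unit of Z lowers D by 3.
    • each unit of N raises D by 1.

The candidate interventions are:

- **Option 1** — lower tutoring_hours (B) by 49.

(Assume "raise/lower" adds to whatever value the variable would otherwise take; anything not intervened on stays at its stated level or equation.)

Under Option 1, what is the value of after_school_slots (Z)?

Option 1 (B − 49):
  B = 151 − 49 = 102
  Z = 228 + 5·102 = 738

738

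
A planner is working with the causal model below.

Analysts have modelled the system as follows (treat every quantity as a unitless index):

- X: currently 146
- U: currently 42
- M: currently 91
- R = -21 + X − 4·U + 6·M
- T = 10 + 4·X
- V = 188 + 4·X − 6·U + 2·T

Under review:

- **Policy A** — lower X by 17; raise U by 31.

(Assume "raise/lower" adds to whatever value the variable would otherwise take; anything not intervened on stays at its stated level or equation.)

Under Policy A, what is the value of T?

Policy A (X − 17, U + 31):
  X = 146 − 17 = 129
  T = 10 + 4·129 = 526

526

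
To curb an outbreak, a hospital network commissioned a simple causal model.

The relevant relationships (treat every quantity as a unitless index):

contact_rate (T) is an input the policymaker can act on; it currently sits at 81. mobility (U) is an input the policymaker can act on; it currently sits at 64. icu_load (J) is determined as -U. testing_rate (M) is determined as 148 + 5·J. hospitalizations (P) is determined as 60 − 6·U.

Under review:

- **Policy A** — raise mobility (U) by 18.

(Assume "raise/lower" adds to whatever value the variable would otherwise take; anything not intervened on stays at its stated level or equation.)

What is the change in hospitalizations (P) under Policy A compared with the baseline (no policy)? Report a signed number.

Baseline:
  U = 64
  P = 60 − 6·64 = -324
Policy A (U + 18):
  U = 64 + 18 = 82
  P = 60 − 6·82 = -432
Change in P: -432 − (-324) = -108

-108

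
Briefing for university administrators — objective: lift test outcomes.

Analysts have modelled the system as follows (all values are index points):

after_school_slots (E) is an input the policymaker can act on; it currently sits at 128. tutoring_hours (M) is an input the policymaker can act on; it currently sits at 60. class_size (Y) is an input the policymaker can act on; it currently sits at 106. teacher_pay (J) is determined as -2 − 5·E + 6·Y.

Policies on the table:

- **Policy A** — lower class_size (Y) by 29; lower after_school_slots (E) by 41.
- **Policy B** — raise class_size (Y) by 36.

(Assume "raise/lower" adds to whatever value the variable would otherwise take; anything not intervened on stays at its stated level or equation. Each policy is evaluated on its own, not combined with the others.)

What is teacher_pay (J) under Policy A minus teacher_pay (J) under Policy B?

Policy A (Y − 29, E − 41):
  E = 128 − 41 = 87
  Y = 106 − 29 = 77
  J = -2 − 5·87 + 6·77 = 25
Policy B (Y + 36):
  E = 128
  Y = 106 + 36 = 142
  J = -2 − 5·128 + 6·142 = 210
J: 25 − 210 = -185

-185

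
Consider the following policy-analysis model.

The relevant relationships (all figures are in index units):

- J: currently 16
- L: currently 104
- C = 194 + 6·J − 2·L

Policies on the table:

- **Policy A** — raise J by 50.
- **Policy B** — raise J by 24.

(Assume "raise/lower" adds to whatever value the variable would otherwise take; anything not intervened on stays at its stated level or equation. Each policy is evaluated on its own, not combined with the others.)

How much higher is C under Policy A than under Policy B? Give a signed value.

156

Policy A (J + 50):
  J = 16 + 50 = 66
  L = 104
  C = 194 + 6·66 − 2·104 = 382
Policy B (J + 24):
  J = 16 + 24 = 40
  L = 104
  C = 194 + 6·40 − 2·104 = 226
C: 382 − 226 = 156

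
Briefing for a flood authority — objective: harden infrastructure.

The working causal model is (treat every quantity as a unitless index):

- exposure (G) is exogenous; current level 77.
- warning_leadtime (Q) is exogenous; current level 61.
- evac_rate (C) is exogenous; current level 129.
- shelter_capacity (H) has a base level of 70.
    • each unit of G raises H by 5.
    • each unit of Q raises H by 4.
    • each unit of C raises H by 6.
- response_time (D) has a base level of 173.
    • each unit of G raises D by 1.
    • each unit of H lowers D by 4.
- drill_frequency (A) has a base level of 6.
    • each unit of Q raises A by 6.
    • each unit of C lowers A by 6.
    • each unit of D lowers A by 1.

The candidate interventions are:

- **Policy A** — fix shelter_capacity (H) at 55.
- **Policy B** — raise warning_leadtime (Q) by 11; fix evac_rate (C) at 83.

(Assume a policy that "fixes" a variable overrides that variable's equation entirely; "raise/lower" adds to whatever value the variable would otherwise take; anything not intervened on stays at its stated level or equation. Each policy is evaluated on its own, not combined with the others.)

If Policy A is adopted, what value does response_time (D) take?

30

Policy A (H := 55):
  G = 77
  Q = 61
  C = 129
  H = 55
  D = 173 + 77 − 4·55 = 30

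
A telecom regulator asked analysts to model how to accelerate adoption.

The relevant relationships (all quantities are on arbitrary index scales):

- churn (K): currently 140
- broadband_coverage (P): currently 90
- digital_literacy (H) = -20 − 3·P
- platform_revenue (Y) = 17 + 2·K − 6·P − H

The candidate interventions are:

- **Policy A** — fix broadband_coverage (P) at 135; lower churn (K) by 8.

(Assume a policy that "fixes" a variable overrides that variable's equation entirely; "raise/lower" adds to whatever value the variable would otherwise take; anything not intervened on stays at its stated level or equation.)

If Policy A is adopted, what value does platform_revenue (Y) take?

-104

Policy A (P := 135, K − 8):
  K = 140 − 8 = 132
  P = 135
  H = -20 − 3·135 = -425
  Y = 17 + 2·132 − 6·135 − (-425) = -104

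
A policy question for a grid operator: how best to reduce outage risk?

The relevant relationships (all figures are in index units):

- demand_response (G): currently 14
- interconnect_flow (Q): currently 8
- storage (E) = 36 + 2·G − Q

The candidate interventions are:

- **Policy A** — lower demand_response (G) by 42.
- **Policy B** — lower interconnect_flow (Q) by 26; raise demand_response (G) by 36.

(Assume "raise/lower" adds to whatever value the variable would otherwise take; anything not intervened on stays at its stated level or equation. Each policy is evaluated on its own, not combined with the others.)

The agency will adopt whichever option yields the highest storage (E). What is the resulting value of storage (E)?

Policy A (G − 42):
  G = 14 − 42 = -28
  Q = 8
  E = 36 + 2·(-28) − 8 = -28
Policy B (Q − 26, G + 36):
  G = 14 + 36 = 50
  Q = 8 − 26 = -18
  E = 36 + 2·50 − (-18) = 154
Comparing — Policy A: E=-28, Policy B: E=154. Highest is 154 (Policy B).

154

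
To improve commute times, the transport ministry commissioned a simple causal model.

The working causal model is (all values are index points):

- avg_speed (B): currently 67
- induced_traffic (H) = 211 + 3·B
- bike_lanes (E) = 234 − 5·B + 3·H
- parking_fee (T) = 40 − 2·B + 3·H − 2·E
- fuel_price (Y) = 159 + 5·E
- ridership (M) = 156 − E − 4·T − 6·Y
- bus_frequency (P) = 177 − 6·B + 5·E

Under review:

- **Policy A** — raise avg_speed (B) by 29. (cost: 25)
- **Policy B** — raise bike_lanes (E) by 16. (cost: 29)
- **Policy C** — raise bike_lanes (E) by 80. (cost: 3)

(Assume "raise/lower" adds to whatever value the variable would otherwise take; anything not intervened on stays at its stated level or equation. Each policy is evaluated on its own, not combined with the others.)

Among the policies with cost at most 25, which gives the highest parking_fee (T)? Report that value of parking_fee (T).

Policy A (B + 29):
  B = 67 + 29 = 96
  H = 211 + 3·96 = 499
  E = 234 − 5·96 + 3·499 = 1251
  T = 40 − 2·96 + 3·499 − 2·1251 = -1157
Policy C (E + 80):
  B = 67
  H = 211 + 3·67 = 412
  E = 234 − 5·67 + 3·412 (+80 from intervention) = 1215
  T = 40 − 2·67 + 3·412 − 2·1215 = -1288
Comparing — Policy A: T=-1157, Policy C: T=-1288. Highest is -1157 (Policy A).

-1157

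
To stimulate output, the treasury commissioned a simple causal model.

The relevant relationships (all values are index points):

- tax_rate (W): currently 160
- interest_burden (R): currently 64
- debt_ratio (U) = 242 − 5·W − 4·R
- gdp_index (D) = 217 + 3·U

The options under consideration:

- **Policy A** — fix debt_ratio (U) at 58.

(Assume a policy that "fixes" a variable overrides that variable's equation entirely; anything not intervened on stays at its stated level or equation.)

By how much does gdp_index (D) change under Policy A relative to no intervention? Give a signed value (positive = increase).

2616

Baseline:
  W = 160
  R = 64
  U = 242 − 5·160 − 4·64 = -814
  D = 217 + 3·(-814) = -2225
Policy A (U := 58):
  W = 160
  R = 64
  U = 58
  D = 217 + 3·58 = 391
Change in D: 391 − (-2225) = 2616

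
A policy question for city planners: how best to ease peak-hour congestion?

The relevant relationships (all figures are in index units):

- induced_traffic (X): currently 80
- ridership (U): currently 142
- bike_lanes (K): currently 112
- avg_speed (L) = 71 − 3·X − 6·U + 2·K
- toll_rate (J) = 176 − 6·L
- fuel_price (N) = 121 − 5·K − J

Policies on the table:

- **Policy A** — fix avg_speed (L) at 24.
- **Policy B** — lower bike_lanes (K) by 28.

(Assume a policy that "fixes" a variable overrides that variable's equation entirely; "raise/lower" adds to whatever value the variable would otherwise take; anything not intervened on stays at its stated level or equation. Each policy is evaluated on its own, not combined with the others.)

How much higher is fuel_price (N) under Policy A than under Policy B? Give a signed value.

5122

Policy A (L := 24):
  X = 80
  U = 142
  K = 112
  L = 24
  J = 176 − 6·24 = 32
  N = 121 − 5·112 − 32 = -471
Policy B (K − 28):
  X = 80
  U = 142
  K = 112 − 28 = 84
  L = 71 − 3·80 − 6·142 + 2·84 = -853
  J = 176 − 6·(-853) = 5294
  N = 121 − 5·84 − 5294 = -5593
N: -471 − (-5593) = 5122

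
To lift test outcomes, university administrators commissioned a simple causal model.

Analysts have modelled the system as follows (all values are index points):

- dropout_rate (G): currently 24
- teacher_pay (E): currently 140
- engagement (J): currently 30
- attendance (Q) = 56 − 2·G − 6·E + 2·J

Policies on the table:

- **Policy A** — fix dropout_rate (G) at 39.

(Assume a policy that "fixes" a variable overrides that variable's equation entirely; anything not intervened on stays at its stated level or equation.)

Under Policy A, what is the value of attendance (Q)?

Policy A (G := 39):
  G = 39
  E = 140
  J = 30
  Q = 56 − 2·39 − 6·140 + 2·30 = -802

-802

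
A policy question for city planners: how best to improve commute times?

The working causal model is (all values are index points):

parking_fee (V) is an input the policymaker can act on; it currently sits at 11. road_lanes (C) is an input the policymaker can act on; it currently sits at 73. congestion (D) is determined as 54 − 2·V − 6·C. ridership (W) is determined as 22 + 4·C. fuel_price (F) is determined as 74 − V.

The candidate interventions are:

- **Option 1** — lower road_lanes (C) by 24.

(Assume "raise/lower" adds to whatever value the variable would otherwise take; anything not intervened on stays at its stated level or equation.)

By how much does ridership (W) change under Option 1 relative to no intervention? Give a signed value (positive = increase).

Baseline:
  C = 73
  W = 22 + 4·73 = 314
Option 1 (C − 24):
  C = 73 − 24 = 49
  W = 22 + 4·49 = 218
Change in W: 218 − 314 = -96

-96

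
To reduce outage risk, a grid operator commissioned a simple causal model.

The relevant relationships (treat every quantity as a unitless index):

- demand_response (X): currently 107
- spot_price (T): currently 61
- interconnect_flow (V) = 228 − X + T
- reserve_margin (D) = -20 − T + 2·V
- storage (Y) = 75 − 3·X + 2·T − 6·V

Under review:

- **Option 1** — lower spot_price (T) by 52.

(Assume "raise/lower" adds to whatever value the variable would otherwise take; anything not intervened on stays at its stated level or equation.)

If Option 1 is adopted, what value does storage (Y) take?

Option 1 (T − 52):
  X = 107
  T = 61 − 52 = 9
  V = 228 − 107 + 9 = 130
  Y = 75 − 3·107 + 2·9 − 6·130 = -1008

-1008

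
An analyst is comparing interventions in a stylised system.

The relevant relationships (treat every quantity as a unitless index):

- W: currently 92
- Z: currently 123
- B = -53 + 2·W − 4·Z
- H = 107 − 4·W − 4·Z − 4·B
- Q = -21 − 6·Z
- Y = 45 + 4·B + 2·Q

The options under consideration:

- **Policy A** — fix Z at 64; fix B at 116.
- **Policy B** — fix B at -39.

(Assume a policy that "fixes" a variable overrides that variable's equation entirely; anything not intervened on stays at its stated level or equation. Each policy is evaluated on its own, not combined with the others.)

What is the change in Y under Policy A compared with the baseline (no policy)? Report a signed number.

2616

Baseline:
  W = 92
  Z = 123
  B = -53 + 2·92 − 4·123 = -361
  Q = -21 − 6·123 = -759
  Y = 45 + 4·(-361) + 2·(-759) = -2917
Policy A (Z := 64, B := 116):
  W = 92
  Z = 64
  B = 116
  Q = -21 − 6·64 = -405
  Y = 45 + 4·116 + 2·(-405) = -301
Change in Y: -301 − (-2917) = 2616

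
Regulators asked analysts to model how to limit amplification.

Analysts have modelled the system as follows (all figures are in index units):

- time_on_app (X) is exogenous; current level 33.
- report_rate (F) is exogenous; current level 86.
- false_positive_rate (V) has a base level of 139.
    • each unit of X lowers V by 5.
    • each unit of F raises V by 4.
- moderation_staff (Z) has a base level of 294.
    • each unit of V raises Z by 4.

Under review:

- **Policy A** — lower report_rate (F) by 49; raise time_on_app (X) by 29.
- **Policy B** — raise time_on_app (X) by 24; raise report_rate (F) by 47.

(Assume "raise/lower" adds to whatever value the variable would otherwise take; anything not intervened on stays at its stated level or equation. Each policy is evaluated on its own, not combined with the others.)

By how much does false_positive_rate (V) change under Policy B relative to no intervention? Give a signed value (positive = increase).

68

Baseline:
  X = 33
  F = 86
  V = 139 − 5·33 + 4·86 = 318
Policy B (X + 24, F + 47):
  X = 33 + 24 = 57
  F = 86 + 47 = 133
  V = 139 − 5·57 + 4·133 = 386
Change in V: 386 − 318 = 68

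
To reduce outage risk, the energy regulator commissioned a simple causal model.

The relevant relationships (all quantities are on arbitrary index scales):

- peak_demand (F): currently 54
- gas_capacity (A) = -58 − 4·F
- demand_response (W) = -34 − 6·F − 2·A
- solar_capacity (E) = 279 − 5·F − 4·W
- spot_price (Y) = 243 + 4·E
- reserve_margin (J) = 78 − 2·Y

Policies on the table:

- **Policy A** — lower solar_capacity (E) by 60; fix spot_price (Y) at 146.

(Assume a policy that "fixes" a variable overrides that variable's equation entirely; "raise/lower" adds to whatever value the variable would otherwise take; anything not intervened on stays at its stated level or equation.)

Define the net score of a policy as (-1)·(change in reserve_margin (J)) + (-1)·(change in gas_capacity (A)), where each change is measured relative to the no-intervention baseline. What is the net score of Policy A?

5814

Baseline:
  F = 54
  A = -58 − 4·54 = -274
  W = -34 − 6·54 − 2·(-274) = 190
  E = 279 − 5·54 − 4·190 = -751
  Y = 243 + 4·(-751) = -2761
  J = 78 − 2·(-2761) = 5600
Policy A (E − 60, Y := 146):
  F = 54
  A = -58 − 4·54 = -274
  W = -34 − 6·54 − 2·(-274) = 190
  E = 279 − 5·54 − 4·190 (−60 from intervention) = -811
  Y = 146
  J = 78 − 2·146 = -214
ΔJ = -214 − 5600 = -5814; ΔA = -274 − (-274) = 0
Score = (-1)·(-5814) + (-1)·0 = 5814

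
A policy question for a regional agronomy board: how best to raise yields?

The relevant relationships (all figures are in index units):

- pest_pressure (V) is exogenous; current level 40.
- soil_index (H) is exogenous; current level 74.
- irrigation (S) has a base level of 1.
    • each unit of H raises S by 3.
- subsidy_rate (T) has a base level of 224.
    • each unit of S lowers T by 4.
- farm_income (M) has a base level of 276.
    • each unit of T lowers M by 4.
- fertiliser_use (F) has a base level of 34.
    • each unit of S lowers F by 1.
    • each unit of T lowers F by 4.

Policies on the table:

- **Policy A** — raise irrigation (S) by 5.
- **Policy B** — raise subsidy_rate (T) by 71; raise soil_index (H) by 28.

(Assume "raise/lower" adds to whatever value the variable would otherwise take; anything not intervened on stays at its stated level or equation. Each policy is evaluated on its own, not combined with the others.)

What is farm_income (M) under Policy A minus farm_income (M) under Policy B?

-980

Policy A (S + 5):
  H = 74
  S = 1 + 3·74 (+5 from intervention) = 228
  T = 224 − 4·228 = -688
  M = 276 − 4·(-688) = 3028
Policy B (T + 71, H + 28):
  H = 74 + 28 = 102
  S = 1 + 3·102 = 307
  T = 224 − 4·307 (+71 from intervention) = -933
  M = 276 − 4·(-933) = 4008
M: 3028 − 4008 = -980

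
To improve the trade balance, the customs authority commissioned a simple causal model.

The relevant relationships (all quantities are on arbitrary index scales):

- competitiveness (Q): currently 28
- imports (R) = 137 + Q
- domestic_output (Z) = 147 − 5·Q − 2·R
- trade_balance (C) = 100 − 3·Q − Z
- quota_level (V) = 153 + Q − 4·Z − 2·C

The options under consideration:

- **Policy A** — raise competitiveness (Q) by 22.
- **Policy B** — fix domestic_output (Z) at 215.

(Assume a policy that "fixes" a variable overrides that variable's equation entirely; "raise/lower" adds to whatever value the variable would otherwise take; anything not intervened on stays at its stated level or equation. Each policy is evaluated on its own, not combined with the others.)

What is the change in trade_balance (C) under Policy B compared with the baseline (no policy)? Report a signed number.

-538

Baseline:
  Q = 28
  R = 137 + 28 = 165
  Z = 147 − 5·28 − 2·165 = -323
  C = 100 − 3·28 − (-323) = 339
Policy B (Z := 215):
  Q = 28
  R = 137 + 28 = 165
  Z = 215
  C = 100 − 3·28 − 215 = -199
Change in C: -199 − 339 = -538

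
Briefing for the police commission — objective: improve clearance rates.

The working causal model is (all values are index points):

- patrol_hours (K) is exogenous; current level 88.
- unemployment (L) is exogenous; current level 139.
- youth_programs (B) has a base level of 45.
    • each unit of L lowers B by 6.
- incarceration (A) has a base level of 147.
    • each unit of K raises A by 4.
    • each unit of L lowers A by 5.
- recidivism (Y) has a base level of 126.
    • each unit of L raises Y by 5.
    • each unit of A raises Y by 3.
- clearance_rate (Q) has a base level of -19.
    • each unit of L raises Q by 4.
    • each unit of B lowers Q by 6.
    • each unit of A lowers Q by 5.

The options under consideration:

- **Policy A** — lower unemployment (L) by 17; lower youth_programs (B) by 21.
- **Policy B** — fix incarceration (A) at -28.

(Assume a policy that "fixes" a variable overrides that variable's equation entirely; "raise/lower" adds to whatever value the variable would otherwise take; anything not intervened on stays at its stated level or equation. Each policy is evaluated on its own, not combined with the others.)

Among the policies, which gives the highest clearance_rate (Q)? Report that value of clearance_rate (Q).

5411

Policy A (L − 17, B − 21):
  K = 88
  L = 139 − 17 = 122
  B = 45 − 6·122 (−21 from intervention) = -708
  A = 147 + 4·88 − 5·122 = -111
  Q = -19 + 4·122 − 6·(-708) − 5·(-111) = 5272
Policy B (A := -28):
  K = 88
  L = 139
  B = 45 − 6·139 = -789
  A = -28
  Q = -19 + 4·139 − 6·(-789) − 5·(-28) = 5411
Comparing — Policy A: Q=5272, Policy B: Q=5411. Highest is 5411 (Policy B).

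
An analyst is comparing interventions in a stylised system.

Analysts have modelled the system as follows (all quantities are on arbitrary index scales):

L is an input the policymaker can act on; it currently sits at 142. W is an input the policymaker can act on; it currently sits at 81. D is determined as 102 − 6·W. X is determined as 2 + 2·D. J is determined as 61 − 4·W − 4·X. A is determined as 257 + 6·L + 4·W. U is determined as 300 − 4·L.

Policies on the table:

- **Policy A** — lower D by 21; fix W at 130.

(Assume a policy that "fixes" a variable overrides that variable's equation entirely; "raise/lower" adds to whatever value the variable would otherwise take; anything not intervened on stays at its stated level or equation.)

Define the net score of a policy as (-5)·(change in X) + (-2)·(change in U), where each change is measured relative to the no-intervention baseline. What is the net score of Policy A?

3150

Baseline:
  L = 142
  W = 81
  D = 102 − 6·81 = -384
  X = 2 + 2·(-384) = -766
  U = 300 − 4·142 = -268
Policy A (D − 21, W := 130):
  L = 142
  W = 130
  D = 102 − 6·130 (−21 from intervention) = -699
  X = 2 + 2·(-699) = -1396
  U = 300 − 4·142 = -268
ΔX = -1396 − (-766) = -630; ΔU = -268 − (-268) = 0
Score = (-5)·(-630) + (-2)·0 = 3150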